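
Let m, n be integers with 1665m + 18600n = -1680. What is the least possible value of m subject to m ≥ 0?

gcd(18600, 1665) = 15  (18600 = 11*1665 + 285, 1665 = 5*285 + 240, 285 = 1*240 + 45, 240 = 5*45 + 15, 45 = 3*15).
15 divides -1680, so solutions exist.
Back-substituting, 1665*(391) + 18600*(-35) = 15.
Scale by -1680/15 = -112: (m₀, n₀) = (-43792, 3920).
General solution: m = -43792 + 1240t, n = 3920 - 111t for integer t.
m ≥ 0: smallest is -43792 mod 1240 = 848 (at t = 36), with n = -76.

848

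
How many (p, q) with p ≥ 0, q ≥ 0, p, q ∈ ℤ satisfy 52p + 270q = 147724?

21

gcd(270, 52) = 2  (270 = 5·52 + 10, 52 = 5·10 + 2, 10 = 5·2).
Back-substituting, 52·(26) + 270·(-5) = 2.
Scale by 73862: one solution is (1920412, -369310). Reduce p mod 135: (37, 540).
General: p = 37 + 135t, q = 540 - 26t.
p ≥ 0 ⇒ t ≥ 0; q ≥ 0 ⇒ t ≤ 20. So t ∈ [0, 20]: 21 solutions.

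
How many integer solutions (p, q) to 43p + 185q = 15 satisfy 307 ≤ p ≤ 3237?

15

gcd(185, 43) = 1.
By Bézout, 43·(-43) + 185·(10) = 1.
Particular solution: (95, -22).
General solution: p = 95 + 185t, q = -22 - 43t for integer t.
307 ≤ 95 + 185t ≤ 3237 gives t ∈ [2, 16], which is 15 values.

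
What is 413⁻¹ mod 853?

gcd(853, 413) = 1.
By Bézout, 413×(-316) + 853×(153) = 1.
So 413×-316 ≡ 1 (mod 853), and -316 mod 853 = 537.

537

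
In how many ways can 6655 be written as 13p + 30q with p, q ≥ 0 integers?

17

gcd(30, 13) = 1  (30 = 2×13 + 4, 13 = 3×4 + 1, 4 = 4×1).
Back-substituting, 13×(7) + 30×(-3) = 1.
Scale by 6655: one solution is (46585, -19965). Reduce p mod 30: (25, 211).
General: p = 25 + 30t, q = 211 - 13t.
p ≥ 0 ⇒ t ≥ 0; q ≥ 0 ⇒ t ≤ 16. So t ∈ [0, 16]: 17 solutions.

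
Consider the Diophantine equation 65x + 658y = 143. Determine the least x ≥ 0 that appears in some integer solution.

397

gcd(658, 65) = 1  (658 = 10*65 + 8, 65 = 8*8 + 1, 8 = 8*1).
1 divides 143, so solutions exist.
Back-substituting, 65*(81) + 658*(-8) = 1.
Scale by 143/1 = 143: (x₀, y₀) = (11583, -1144).
General solution: x = 11583 + 658t, y = -1144 - 65t for integer t.
x ≥ 0: smallest is 11583 mod 658 = 397 (at t = -17), with y = -39.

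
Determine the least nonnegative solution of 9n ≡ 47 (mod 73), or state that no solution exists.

gcd(73, 9) = 1.
1 divides 47, so solutions exist.
By Bézout, 9×(-8) + 73×(1) = 1.
So 9×(-8) ≡ 1 (mod 73); multiply by 47: n ≡ -376 (mod 73).
Smallest nonnegative: n = -376 mod 73 = 62.

62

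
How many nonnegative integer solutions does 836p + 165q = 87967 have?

gcd(836, 165):
  836 = 5·165 + 11
  165 = 15·11
so gcd(836, 165) = 11.
Back-substitute for Bézout coefficients:
  11 = 836 - 5·165
  ... = 836·(1) + 165·(-5)
Scale by 7997: one solution is (7997, -39985). Reduce p mod 15: (2, 523).
General: p = 2 + 15t, q = 523 - 76t.
p ≥ 0 ⇒ t ≥ 0; q ≥ 0 ⇒ t ≤ 6. So t ∈ [0, 6]: 7 solutions.

7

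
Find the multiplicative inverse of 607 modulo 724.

gcd(724, 607):
  724 = 1*607 + 117
  607 = 5*117 + 22
  117 = 5*22 + 7
  22 = 3*7 + 1
  7 = 7*1
so gcd(724, 607) = 1.
Back-substitute for Bézout coefficients:
  1 = 22 - 3*7
  ... = 607*(99) + 724*(-83)
So 607*99 ≡ 1 (mod 724), and 99 mod 724 = 99.

99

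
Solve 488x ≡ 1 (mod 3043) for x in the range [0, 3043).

gcd(3043, 488):
  3043 = 6·488 + 115
  488 = 4·115 + 28
  115 = 4·28 + 3
  28 = 9·3 + 1
  3 = 3·1
so gcd(3043, 488) = 1.
Back-substitute for Bézout coefficients:
  1 = 28 - 9·3
  ... = 488·(979) + 3043·(-157)
So 488·979 ≡ 1 (mod 3043), and 979 mod 3043 = 979.

979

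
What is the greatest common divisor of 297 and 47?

gcd(297, 47):
  297 = 6×47 + 15
  47 = 3×15 + 2
  15 = 7×2 + 1
  2 = 2×1
so gcd(297, 47) = 1.

1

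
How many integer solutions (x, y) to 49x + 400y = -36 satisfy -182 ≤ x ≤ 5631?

15

gcd(400, 49) = 1.
By Bézout, 49×(49) + 400×(-6) = 1.
Particular solution: (236, -29).
General solution: x = 236 + 400t, y = -29 - 49t for integer t.
-182 ≤ 236 + 400t ≤ 5631 gives t ∈ [-1, 13], which is 15 values.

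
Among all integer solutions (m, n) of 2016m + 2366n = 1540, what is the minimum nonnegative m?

97

gcd(2366, 2016):
  2366 = 1×2016 + 350
  2016 = 5×350 + 266
  350 = 1×266 + 84
  266 = 3×84 + 14
  84 = 6×14
so gcd(2366, 2016) = 14.
14 divides 1540, so solutions exist.
Back-substitute for Bézout coefficients:
  14 = 266 - 3×84
  ... = 2016×(27) + 2366×(-23)
Scale by 1540/14 = 110: (m₀, n₀) = (2970, -2530).
General solution: m = 2970 + 169t, n = -2530 - 144t for integer t.
m ≥ 0: smallest is 2970 mod 169 = 97 (at t = -17), with n = -82.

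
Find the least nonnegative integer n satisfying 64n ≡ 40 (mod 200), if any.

10

gcd(200, 64) = 8.
8 divides 40, so solutions exist.
By Bézout, 64×(-3) + 200×(1) = 8.
So 64×(-3) ≡ 8 (mod 200); multiply by 5: n ≡ -15 (mod 25).
Smallest nonnegative: n = -15 mod 25 = 10.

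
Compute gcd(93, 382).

1

gcd(382, 93):
  382 = 4·93 + 10
  93 = 9·10 + 3
  10 = 3·3 + 1
  3 = 3·1
so gcd(382, 93) = 1.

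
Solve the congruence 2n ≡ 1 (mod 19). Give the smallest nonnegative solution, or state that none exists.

10

gcd(19, 2):
  19 = 9·2 + 1
  2 = 2·1
so gcd(19, 2) = 1.
1 divides 1, so solutions exist.
Back-substitute for Bézout coefficients:
  1 = 19 - 9·2
  ... = 2·(-9) + 19·(1)
So 2·(-9) ≡ 1 (mod 19); multiply by 1: n ≡ -9 (mod 19).
Smallest nonnegative: n = -9 mod 19 = 10.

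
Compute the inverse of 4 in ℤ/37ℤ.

28

gcd(37, 4) = 1.
By Bézout, 4*(-9) + 37*(1) = 1.
So 4*-9 ≡ 1 (mod 37), and -9 mod 37 = 28.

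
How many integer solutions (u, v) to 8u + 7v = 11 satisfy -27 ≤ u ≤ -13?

gcd(8, 7):
  8 = 1·7 + 1
  7 = 7·1
so gcd(8, 7) = 1.
Back-substitute for Bézout coefficients:
  1 = 8 - 1·7
  ... = 8·(1) + 7·(-1)
Scale by 11: particular solution (11, -11); reduce u mod 7: (4, -3).
General solution: u = 4 + 7t, v = -3 - 8t for integer t.
-27 ≤ 4 + 7t ≤ -13 gives t ∈ [-4, -3], which is 2 values.

2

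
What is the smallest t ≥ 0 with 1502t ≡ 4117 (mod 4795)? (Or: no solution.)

2081

gcd(4795, 1502) = 1.
1 divides 4117, so solutions exist.
By Bézout, 1502*(1178) + 4795*(-369) = 1.
So 1502*(1178) ≡ 1 (mod 4795); multiply by 4117: t ≡ 4849826 (mod 4795).
Smallest nonnegative: t = 4849826 mod 4795 = 2081.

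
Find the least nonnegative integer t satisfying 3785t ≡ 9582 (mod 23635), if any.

no solution

gcd(23635, 3785) = 5  (23635 = 6·3785 + 925, 3785 = 4·925 + 85, 925 = 10·85 + 75, 85 = 1·75 + 10, 75 = 7·10 + 5, 10 = 2·5).
5 does not divide 9582, so the congruence has no solution.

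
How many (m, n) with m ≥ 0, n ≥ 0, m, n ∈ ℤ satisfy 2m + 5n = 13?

gcd(5, 2):
  5 = 2×2 + 1
  2 = 2×1
so gcd(5, 2) = 1.
Back-substitute for Bézout coefficients:
  1 = 5 - 2×2
  ... = 2×(-2) + 5×(1)
Scale by 13: one solution is (-26, 13). Reduce m mod 5: (4, 1).
General: m = 4 + 5t, n = 1 - 2t.
m ≥ 0 ⇒ t ≥ 0; n ≥ 0 ⇒ t ≤ 0. So t ∈ [0, 0]: 1 solution.

1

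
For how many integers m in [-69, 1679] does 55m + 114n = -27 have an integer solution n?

15

gcd(114, 55) = 1.
By Bézout, 55×(-29) + 114×(14) = 1.
Particular solution: (99, -48).
General solution: m = 99 + 114t, n = -48 - 55t for integer t.
-69 ≤ 99 + 114t ≤ 1679 gives t ∈ [-1, 13], which is 15 values.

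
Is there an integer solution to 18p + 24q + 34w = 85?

gcd(24, 18):
  24 = 1·18 + 6
  18 = 3·6
so gcd(24, 18) = 6.
gcd(6, 34) = 2.
2 does not divide 85 (remainder 1), so no integer solutions.

no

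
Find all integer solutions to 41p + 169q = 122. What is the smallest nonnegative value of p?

gcd(169, 41) = 1  (169 = 4·41 + 5, 41 = 8·5 + 1, 5 = 5·1).
1 divides 122, so solutions exist.
Back-substituting, 41·(33) + 169·(-8) = 1.
Scale by 122/1 = 122: (p₀, q₀) = (4026, -976).
General solution: p = 4026 + 169t, q = -976 - 41t for integer t.
p ≥ 0: smallest is 4026 mod 169 = 139 (at t = -23), with q = -33.

139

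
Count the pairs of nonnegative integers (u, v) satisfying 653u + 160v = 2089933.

20

gcd(653, 160) = 1  (653 = 4*160 + 13, 160 = 12*13 + 4, 13 = 3*4 + 1, 4 = 4*1).
Back-substituting, 653*(37) + 160*(-151) = 1.
Scale by 2089933: one solution is (77327521, -315579883). Reduce u mod 160: (1, 13058).
General: u = 1 + 160t, v = 13058 - 653t.
u ≥ 0 ⇒ t ≥ 0; v ≥ 0 ⇒ t ≤ 19. So t ∈ [0, 19]: 20 solutions.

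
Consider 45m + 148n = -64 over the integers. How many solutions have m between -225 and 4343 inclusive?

31

gcd(148, 45) = 1.
By Bézout, 45×(-23) + 148×(7) = 1.
Particular solution: (140, -43).
General solution: m = 140 + 148t, n = -43 - 45t for integer t.
-225 ≤ 140 + 148t ≤ 4343 gives t ∈ [-2, 28], which is 31 values.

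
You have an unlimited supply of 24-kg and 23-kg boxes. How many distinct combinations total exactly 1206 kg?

Need nonnegative integers with 24j + 23k = 1206.
gcd(24, 23) = 1, and 24·(1) + 23·(-1) = 1.
So (j₀, k₀) = (1206, -1206); general j = 1206 + 23t, k = -1206 - 24t.
j ≥ 0 ⇒ t ≥ -52; k ≥ 0 ⇒ t ≤ -51. That's 2 values of t.

2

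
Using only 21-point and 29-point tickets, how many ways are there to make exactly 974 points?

2

Need nonnegative integers with 21j + 29k = 974.
gcd(21, 29) = 1, and 21·(-11) + 29·(8) = 1.
So (j₀, k₀) = (-10714, 7792); general j = -10714 + 29t, k = 7792 - 21t.
j ≥ 0 ⇒ t ≥ 370; k ≥ 0 ⇒ t ≤ 371. That's 2 values of t.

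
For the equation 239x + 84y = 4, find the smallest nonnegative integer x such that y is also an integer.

gcd(239, 84):
  239 = 2×84 + 71
  84 = 1×71 + 13
  71 = 5×13 + 6
  13 = 2×6 + 1
  6 = 6×1
so gcd(239, 84) = 1.
1 divides 4, so solutions exist.
Back-substitute for Bézout coefficients:
  1 = 13 - 2×6
  ... = 239×(-13) + 84×(37)
Scale by 4/1 = 4: (x₀, y₀) = (-52, 148).
General solution: x = -52 + 84t, y = 148 - 239t for integer t.
x ≥ 0: smallest is -52 mod 84 = 32 (at t = 1), with y = -91.

32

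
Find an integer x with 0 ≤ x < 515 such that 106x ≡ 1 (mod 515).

gcd(515, 106):
  515 = 4×106 + 91
  106 = 1×91 + 15
  91 = 6×15 + 1
  15 = 15×1
so gcd(515, 106) = 1.
Back-substitute for Bézout coefficients:
  1 = 91 - 6×15
  ... = 106×(-34) + 515×(7)
So 106×-34 ≡ 1 (mod 515), and -34 mod 515 = 481.

481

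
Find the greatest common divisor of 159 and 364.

1

gcd(364, 159) = 1  (364 = 2·159 + 46, 159 = 3·46 + 21, 46 = 2·21 + 4, 21 = 5·4 + 1, 4 = 4·1).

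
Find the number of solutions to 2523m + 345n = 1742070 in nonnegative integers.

gcd(2523, 345) = 3  (2523 = 7*345 + 108, 345 = 3*108 + 21, 108 = 5*21 + 3, 21 = 7*3).
Back-substituting, 2523*(16) + 345*(-117) = 3.
Scale by 580690: one solution is (9291040, -67940730). Reduce m mod 115: (75, 4501).
General: m = 75 + 115t, n = 4501 - 841t.
m ≥ 0 ⇒ t ≥ 0; n ≥ 0 ⇒ t ≤ 5. So t ∈ [0, 5]: 6 solutions.

6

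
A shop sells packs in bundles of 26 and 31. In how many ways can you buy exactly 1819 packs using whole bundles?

Need nonnegative integers with 26j + 31k = 1819.
gcd(26, 31) = 1, and 26·(6) + 31·(-5) = 1.
So (j₀, k₀) = (10914, -9095); general j = 10914 + 31t, k = -9095 - 26t.
j ≥ 0 ⇒ t ≥ -352; k ≥ 0 ⇒ t ≤ -350. That's 3 values of t.

3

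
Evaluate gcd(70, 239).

1

gcd(239, 70):
  239 = 3*70 + 29
  70 = 2*29 + 12
  29 = 2*12 + 5
  12 = 2*5 + 2
  5 = 2*2 + 1
  2 = 2*1
so gcd(239, 70) = 1.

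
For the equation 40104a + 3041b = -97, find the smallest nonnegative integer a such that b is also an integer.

gcd(40104, 3041) = 1.
1 divides -97, so solutions exist.
By Bézout, 40104·(703) + 3041·(-9271) = 1.
Scale by -97/1 = -97: (a₀, b₀) = (-68191, 899287).
General solution: a = -68191 + 3041t, b = 899287 - 40104t for integer t.
a ≥ 0: smallest is -68191 mod 3041 = 1752 (at t = 23), with b = -23105.

1752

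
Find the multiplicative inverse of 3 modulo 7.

gcd(7, 3) = 1.
By Bézout, 3*(-2) + 7*(1) = 1.
So 3*-2 ≡ 1 (mod 7), and -2 mod 7 = 5.

5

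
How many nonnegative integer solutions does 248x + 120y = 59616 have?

16

gcd(248, 120) = 8  (248 = 2×120 + 8, 120 = 15×8).
Back-substituting, 248×(1) + 120×(-2) = 8.
Scale by 7452: one solution is (7452, -14904). Reduce x mod 15: (12, 472).
General: x = 12 + 15t, y = 472 - 31t.
x ≥ 0 ⇒ t ≥ 0; y ≥ 0 ⇒ t ≤ 15. So t ∈ [0, 15]: 16 solutions.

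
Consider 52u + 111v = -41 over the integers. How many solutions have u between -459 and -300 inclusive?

gcd(111, 52):
  111 = 2*52 + 7
  52 = 7*7 + 3
  7 = 2*3 + 1
  3 = 3*1
so gcd(111, 52) = 1.
Back-substitute for Bézout coefficients:
  1 = 7 - 2*3
  ... = 52*(-32) + 111*(15)
Scale by -41: particular solution (1312, -615); reduce u mod 111: (91, -43).
General solution: u = 91 + 111t, v = -43 - 52t for integer t.
-459 ≤ 91 + 111t ≤ -300 gives t ∈ [-4, -4], which is 1 value.

1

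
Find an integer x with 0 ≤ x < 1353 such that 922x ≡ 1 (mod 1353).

gcd(1353, 922):
  1353 = 1×922 + 431
  922 = 2×431 + 60
  431 = 7×60 + 11
  60 = 5×11 + 5
  11 = 2×5 + 1
  5 = 5×1
so gcd(1353, 922) = 1.
Back-substitute for Bézout coefficients:
  1 = 11 - 2×5
  ... = 922×(-248) + 1353×(169)
So 922×-248 ≡ 1 (mod 1353), and -248 mod 1353 = 1105.

1105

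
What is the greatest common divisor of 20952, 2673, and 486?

27

gcd(20952, 2673):
  20952 = 7*2673 + 2241
  2673 = 1*2241 + 432
  2241 = 5*432 + 81
  432 = 5*81 + 27
  81 = 3*27
so gcd(20952, 2673) = 27.
gcd(27, 486) = 27.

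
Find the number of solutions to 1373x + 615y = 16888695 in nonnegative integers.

gcd(1373, 615):
  1373 = 2·615 + 143
  615 = 4·143 + 43
  143 = 3·43 + 14
  43 = 3·14 + 1
  14 = 14·1
so gcd(1373, 615) = 1.
Back-substitute for Bézout coefficients:
  1 = 43 - 3·14
  ... = 1373·(-43) + 615·(96)
Scale by 16888695: one solution is (-726213885, 1621314720). Reduce x mod 615: (255, 26892).
General: x = 255 + 615t, y = 26892 - 1373t.
x ≥ 0 ⇒ t ≥ 0; y ≥ 0 ⇒ t ≤ 19. So t ∈ [0, 19]: 20 solutions.

20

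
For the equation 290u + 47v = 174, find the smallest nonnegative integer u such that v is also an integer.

gcd(290, 47):
  290 = 6×47 + 8
  47 = 5×8 + 7
  8 = 1×7 + 1
  7 = 7×1
so gcd(290, 47) = 1.
1 divides 174, so solutions exist.
Back-substitute for Bézout coefficients:
  1 = 8 - 1×7
  ... = 290×(6) + 47×(-37)
Scale by 174/1 = 174: (u₀, v₀) = (1044, -6438).
General solution: u = 1044 + 47t, v = -6438 - 290t for integer t.
u ≥ 0: smallest is 1044 mod 47 = 10 (at t = -22), with v = -58.

10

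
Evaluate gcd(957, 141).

gcd(957, 141):
  957 = 6·141 + 111
  141 = 1·111 + 30
  111 = 3·30 + 21
  30 = 1·21 + 9
  21 = 2·9 + 3
  9 = 3·3
so gcd(957, 141) = 3.

3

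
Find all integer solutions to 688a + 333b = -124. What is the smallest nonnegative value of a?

gcd(688, 333):
  688 = 2·333 + 22
  333 = 15·22 + 3
  22 = 7·3 + 1
  3 = 3·1
so gcd(688, 333) = 1.
1 divides -124, so solutions exist.
Back-substitute for Bézout coefficients:
  1 = 22 - 7·3
  ... = 688·(106) + 333·(-219)
Scale by -124/1 = -124: (a₀, b₀) = (-13144, 27156).
General solution: a = -13144 + 333t, b = 27156 - 688t for integer t.
a ≥ 0: smallest is -13144 mod 333 = 176 (at t = 40), with b = -364.

176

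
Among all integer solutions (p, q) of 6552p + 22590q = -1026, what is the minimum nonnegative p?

617

gcd(22590, 6552):
  22590 = 3×6552 + 2934
  6552 = 2×2934 + 684
  2934 = 4×684 + 198
  684 = 3×198 + 90
  198 = 2×90 + 18
  90 = 5×18
so gcd(22590, 6552) = 18.
18 divides -1026, so solutions exist.
Back-substitute for Bézout coefficients:
  18 = 198 - 2×90
  ... = 6552×(-231) + 22590×(67)
Scale by -1026/18 = -57: (p₀, q₀) = (13167, -3819).
General solution: p = 13167 + 1255t, q = -3819 - 364t for integer t.
p ≥ 0: smallest is 13167 mod 1255 = 617 (at t = -10), with q = -179.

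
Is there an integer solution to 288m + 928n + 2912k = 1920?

gcd(928, 288) = 32  (928 = 3*288 + 64, 288 = 4*64 + 32, 64 = 2*32).
gcd(32, 2912) = 32.
32 divides 1920, so integer solutions exist.

yes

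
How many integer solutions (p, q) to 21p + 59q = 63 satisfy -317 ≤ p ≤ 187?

gcd(59, 21):
  59 = 2×21 + 17
  21 = 1×17 + 4
  17 = 4×4 + 1
  4 = 4×1
so gcd(59, 21) = 1.
Back-substitute for Bézout coefficients:
  1 = 17 - 4×4
  ... = 21×(-14) + 59×(5)
Scale by 63: particular solution (-882, 315); reduce p mod 59: (3, 0).
General solution: p = 3 + 59t, q = 0 - 21t for integer t.
-317 ≤ 3 + 59t ≤ 187 gives t ∈ [-5, 3], which is 9 values.

9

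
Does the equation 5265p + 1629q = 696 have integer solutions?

no

gcd(5265, 1629) = 9  (5265 = 3·1629 + 378, 1629 = 4·378 + 117, 378 = 3·117 + 27, 117 = 4·27 + 9, 27 = 3·9).
9 does not divide 696 (remainder 3), so no integer solutions.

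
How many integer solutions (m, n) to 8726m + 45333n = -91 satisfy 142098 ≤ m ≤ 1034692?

19

gcd(45333, 8726):
  45333 = 5·8726 + 1703
  8726 = 5·1703 + 211
  1703 = 8·211 + 15
  211 = 14·15 + 1
  15 = 15·1
so gcd(45333, 8726) = 1.
Back-substitute for Bézout coefficients:
  1 = 211 - 14·15
  ... = 8726·(3008) + 45333·(-579)
Scale by -91: particular solution (-273728, 52689); reduce m mod 45333: (43603, -8393).
General solution: m = 43603 + 45333t, n = -8393 - 8726t for integer t.
142098 ≤ 43603 + 45333t ≤ 1034692 gives t ∈ [3, 21], which is 19 values.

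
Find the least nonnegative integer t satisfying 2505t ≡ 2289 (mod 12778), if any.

1975

gcd(12778, 2505) = 1.
1 divides 2289, so solutions exist.
By Bézout, 2505*(-4091) + 12778*(802) = 1.
So 2505*(-4091) ≡ 1 (mod 12778); multiply by 2289: t ≡ -9364299 (mod 12778).
Smallest nonnegative: t = -9364299 mod 12778 = 1975.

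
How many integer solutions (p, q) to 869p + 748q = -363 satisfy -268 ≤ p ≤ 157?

6

gcd(869, 748):
  869 = 1*748 + 121
  748 = 6*121 + 22
  121 = 5*22 + 11
  22 = 2*11
so gcd(869, 748) = 11.
Back-substitute for Bézout coefficients:
  11 = 121 - 5*22
  ... = 869*(31) + 748*(-36)
Scale by -33: particular solution (-1023, 1188); reduce p mod 68: (65, -76).
General solution: p = 65 + 68t, q = -76 - 79t for integer t.
-268 ≤ 65 + 68t ≤ 157 gives t ∈ [-4, 1], which is 6 values.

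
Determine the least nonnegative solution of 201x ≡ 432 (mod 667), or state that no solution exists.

480

gcd(667, 201) = 1.
1 divides 432, so solutions exist.
By Bézout, 201*(-73) + 667*(22) = 1.
So 201*(-73) ≡ 1 (mod 667); multiply by 432: x ≡ -31536 (mod 667).
Smallest nonnegative: x = -31536 mod 667 = 480.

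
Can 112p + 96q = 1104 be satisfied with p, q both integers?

gcd(112, 96) = 16.
16 divides 1104, so integer solutions exist.

yes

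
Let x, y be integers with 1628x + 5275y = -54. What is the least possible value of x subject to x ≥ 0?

2132

gcd(5275, 1628) = 1  (5275 = 3×1628 + 391, 1628 = 4×391 + 64, 391 = 6×64 + 7, 64 = 9×7 + 1, 7 = 7×1).
1 divides -54, so solutions exist.
Back-substituting, 1628×(742) + 5275×(-229) = 1.
Scale by -54/1 = -54: (x₀, y₀) = (-40068, 12366).
General solution: x = -40068 + 5275t, y = 12366 - 1628t for integer t.
x ≥ 0: smallest is -40068 mod 5275 = 2132 (at t = 8), with y = -658.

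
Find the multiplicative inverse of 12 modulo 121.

gcd(121, 12) = 1.
By Bézout, 12·(-10) + 121·(1) = 1.
So 12·-10 ≡ 1 (mod 121), and -10 mod 121 = 111.

111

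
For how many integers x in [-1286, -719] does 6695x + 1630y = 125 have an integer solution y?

2

gcd(6695, 1630):
  6695 = 4*1630 + 175
  1630 = 9*175 + 55
  175 = 3*55 + 10
  55 = 5*10 + 5
  10 = 2*5
so gcd(6695, 1630) = 5.
Back-substitute for Bézout coefficients:
  5 = 55 - 5*10
  ... = 6695*(-149) + 1630*(612)
Scale by 25: particular solution (-3725, 15300); reduce x mod 326: (187, -768).
General solution: x = 187 + 326t, y = -768 - 1339t for integer t.
-1286 ≤ 187 + 326t ≤ -719 gives t ∈ [-4, -3], which is 2 values.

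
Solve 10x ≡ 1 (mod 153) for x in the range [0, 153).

46

gcd(153, 10) = 1.
By Bézout, 10*(46) + 153*(-3) = 1.
So 10*46 ≡ 1 (mod 153), and 46 mod 153 = 46.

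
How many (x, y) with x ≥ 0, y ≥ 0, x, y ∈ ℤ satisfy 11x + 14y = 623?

gcd(14, 11) = 1  (14 = 1*11 + 3, 11 = 3*3 + 2, 3 = 1*2 + 1, 2 = 2*1).
Back-substituting, 11*(-5) + 14*(4) = 1.
Scale by 623: one solution is (-3115, 2492). Reduce x mod 14: (7, 39).
General: x = 7 + 14t, y = 39 - 11t.
x ≥ 0 ⇒ t ≥ 0; y ≥ 0 ⇒ t ≤ 3. So t ∈ [0, 3]: 4 solutions.

4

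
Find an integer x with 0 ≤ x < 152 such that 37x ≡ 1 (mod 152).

gcd(152, 37) = 1  (152 = 4×37 + 4, 37 = 9×4 + 1, 4 = 4×1).
Back-substituting, 37×(37) + 152×(-9) = 1.
So 37×37 ≡ 1 (mod 152), and 37 mod 152 = 37.

37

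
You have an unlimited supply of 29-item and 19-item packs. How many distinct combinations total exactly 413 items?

Need nonnegative integers with 29j + 19k = 413.
gcd(29, 19) = 1, and 29·(2) + 19·(-3) = 1.
So (j₀, k₀) = (826, -1239); general j = 826 + 19t, k = -1239 - 29t.
j ≥ 0 ⇒ t ≥ -43; k ≥ 0 ⇒ t ≤ -43. That's 1 value of t.

1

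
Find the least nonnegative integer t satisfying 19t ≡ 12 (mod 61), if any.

52

gcd(61, 19) = 1.
1 divides 12, so solutions exist.
By Bézout, 19·(-16) + 61·(5) = 1.
So 19·(-16) ≡ 1 (mod 61); multiply by 12: t ≡ -192 (mod 61).
Smallest nonnegative: t = -192 mod 61 = 52.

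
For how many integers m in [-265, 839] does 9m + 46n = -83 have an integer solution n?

24

gcd(46, 9) = 1.
By Bézout, 9*(-5) + 46*(1) = 1.
Particular solution: (1, -2).
General solution: m = 1 + 46t, n = -2 - 9t for integer t.
-265 ≤ 1 + 46t ≤ 839 gives t ∈ [-5, 18], which is 24 values.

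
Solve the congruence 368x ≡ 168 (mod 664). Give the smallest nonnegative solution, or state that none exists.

gcd(664, 368):
  664 = 1·368 + 296
  368 = 1·296 + 72
  296 = 4·72 + 8
  72 = 9·8
so gcd(664, 368) = 8.
8 divides 168, so solutions exist.
Back-substitute for Bézout coefficients:
  8 = 296 - 4·72
  ... = 368·(-9) + 664·(5)
So 368·(-9) ≡ 8 (mod 664); multiply by 21: x ≡ -189 (mod 83).
Smallest nonnegative: x = -189 mod 83 = 60.

60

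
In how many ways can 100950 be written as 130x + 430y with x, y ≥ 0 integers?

18

gcd(430, 130):
  430 = 3*130 + 40
  130 = 3*40 + 10
  40 = 4*10
so gcd(430, 130) = 10.
Back-substitute for Bézout coefficients:
  10 = 130 - 3*40
  ... = 130*(10) + 430*(-3)
Scale by 10095: one solution is (100950, -30285). Reduce x mod 43: (29, 226).
General: x = 29 + 43t, y = 226 - 13t.
x ≥ 0 ⇒ t ≥ 0; y ≥ 0 ⇒ t ≤ 17. So t ∈ [0, 17]: 18 solutions.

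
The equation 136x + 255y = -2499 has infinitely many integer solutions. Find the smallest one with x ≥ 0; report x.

gcd(255, 136):
  255 = 1·136 + 119
  136 = 1·119 + 17
  119 = 7·17
so gcd(255, 136) = 17.
17 divides -2499, so solutions exist.
Back-substitute for Bézout coefficients:
  17 = 136 - 1·119
  ... = 136·(2) + 255·(-1)
Scale by -2499/17 = -147: (x₀, y₀) = (-294, 147).
General solution: x = -294 + 15t, y = 147 - 8t for integer t.
x ≥ 0: smallest is -294 mod 15 = 6 (at t = 20), with y = -13.

6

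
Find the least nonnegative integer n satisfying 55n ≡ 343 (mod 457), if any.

430

gcd(457, 55) = 1  (457 = 8×55 + 17, 55 = 3×17 + 4, 17 = 4×4 + 1, 4 = 4×1).
1 divides 343, so solutions exist.
Back-substituting, 55×(-108) + 457×(13) = 1.
So 55×(-108) ≡ 1 (mod 457); multiply by 343: n ≡ -37044 (mod 457).
Smallest nonnegative: n = -37044 mod 457 = 430.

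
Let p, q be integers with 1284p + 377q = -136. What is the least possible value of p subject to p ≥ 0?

41

gcd(1284, 377):
  1284 = 3*377 + 153
  377 = 2*153 + 71
  153 = 2*71 + 11
  71 = 6*11 + 5
  11 = 2*5 + 1
  5 = 5*1
so gcd(1284, 377) = 1.
1 divides -136, so solutions exist.
Back-substitute for Bézout coefficients:
  1 = 11 - 2*5
  ... = 1284*(69) + 377*(-235)
Scale by -136/1 = -136: (p₀, q₀) = (-9384, 31960).
General solution: p = -9384 + 377t, q = 31960 - 1284t for integer t.
p ≥ 0: smallest is -9384 mod 377 = 41 (at t = 25), with q = -140.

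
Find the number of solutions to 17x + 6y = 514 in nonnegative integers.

5

gcd(17, 6):
  17 = 2×6 + 5
  6 = 1×5 + 1
  5 = 5×1
so gcd(17, 6) = 1.
Back-substitute for Bézout coefficients:
  1 = 6 - 1×5
  ... = 17×(-1) + 6×(3)
Scale by 514: one solution is (-514, 1542). Reduce x mod 6: (2, 80).
General: x = 2 + 6t, y = 80 - 17t.
x ≥ 0 ⇒ t ≥ 0; y ≥ 0 ⇒ t ≤ 4. So t ∈ [0, 4]: 5 solutions.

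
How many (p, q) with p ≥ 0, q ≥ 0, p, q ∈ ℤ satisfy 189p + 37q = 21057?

3

gcd(189, 37) = 1.
By Bézout, 189*(-9) + 37*(46) = 1.
One solution: (1, 564).
General: p = 1 + 37t, q = 564 - 189t.
p ≥ 0 ⇒ t ≥ 0; q ≥ 0 ⇒ t ≤ 2. So t ∈ [0, 2]: 3 solutions.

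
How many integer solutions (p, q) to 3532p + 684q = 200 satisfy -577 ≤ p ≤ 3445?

24

gcd(3532, 684):
  3532 = 5×684 + 112
  684 = 6×112 + 12
  112 = 9×12 + 4
  12 = 3×4
so gcd(3532, 684) = 4.
Back-substitute for Bézout coefficients:
  4 = 112 - 9×12
  ... = 3532×(55) + 684×(-284)
Scale by 50: particular solution (2750, -14200); reduce p mod 171: (14, -72).
General solution: p = 14 + 171t, q = -72 - 883t for integer t.
-577 ≤ 14 + 171t ≤ 3445 gives t ∈ [-3, 20], which is 24 values.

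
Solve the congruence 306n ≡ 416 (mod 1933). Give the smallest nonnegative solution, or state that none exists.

1429

gcd(1933, 306):
  1933 = 6*306 + 97
  306 = 3*97 + 15
  97 = 6*15 + 7
  15 = 2*7 + 1
  7 = 7*1
so gcd(1933, 306) = 1.
1 divides 416, so solutions exist.
Back-substitute for Bézout coefficients:
  1 = 15 - 2*7
  ... = 306*(259) + 1933*(-41)
So 306*(259) ≡ 1 (mod 1933); multiply by 416: n ≡ 107744 (mod 1933).
Smallest nonnegative: n = 107744 mod 1933 = 1429.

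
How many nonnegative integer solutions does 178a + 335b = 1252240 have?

gcd(335, 178) = 1  (335 = 1·178 + 157, 178 = 1·157 + 21, 157 = 7·21 + 10, 21 = 2·10 + 1, 10 = 10·1).
Back-substituting, 178·(32) + 335·(-17) = 1.
Scale by 1252240: one solution is (40071680, -21288080). Reduce a mod 335: (320, 3568).
General: a = 320 + 335t, b = 3568 - 178t.
a ≥ 0 ⇒ t ≥ 0; b ≥ 0 ⇒ t ≤ 20. So t ∈ [0, 20]: 21 solutions.

21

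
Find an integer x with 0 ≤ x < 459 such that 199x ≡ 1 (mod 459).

316

gcd(459, 199) = 1.
By Bézout, 199*(-143) + 459*(62) = 1.
So 199*-143 ≡ 1 (mod 459), and -143 mod 459 = 316.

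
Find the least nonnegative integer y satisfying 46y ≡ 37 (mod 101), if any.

3

gcd(101, 46) = 1  (101 = 2×46 + 9, 46 = 5×9 + 1, 9 = 9×1).
1 divides 37, so solutions exist.
Back-substituting, 46×(11) + 101×(-5) = 1.
So 46×(11) ≡ 1 (mod 101); multiply by 37: y ≡ 407 (mod 101).
Smallest nonnegative: y = 407 mod 101 = 3.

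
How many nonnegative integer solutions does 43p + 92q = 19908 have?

5

gcd(92, 43):
  92 = 2·43 + 6
  43 = 7·6 + 1
  6 = 6·1
so gcd(92, 43) = 1.
Back-substitute for Bézout coefficients:
  1 = 43 - 7·6
  ... = 43·(15) + 92·(-7)
Scale by 19908: one solution is (298620, -139356). Reduce p mod 92: (80, 179).
General: p = 80 + 92t, q = 179 - 43t.
p ≥ 0 ⇒ t ≥ 0; q ≥ 0 ⇒ t ≤ 4. So t ∈ [0, 4]: 5 solutions.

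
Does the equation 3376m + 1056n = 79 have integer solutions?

gcd(3376, 1056) = 16  (3376 = 3×1056 + 208, 1056 = 5×208 + 16, 208 = 13×16).
16 does not divide 79 (remainder 15), so no integer solutions.

no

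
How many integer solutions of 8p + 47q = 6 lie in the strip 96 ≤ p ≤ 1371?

27

gcd(47, 8) = 1.
By Bézout, 8*(6) + 47*(-1) = 1.
Particular solution: (36, -6).
General solution: p = 36 + 47t, q = -6 - 8t for integer t.
96 ≤ 36 + 47t ≤ 1371 gives t ∈ [2, 28], which is 27 values.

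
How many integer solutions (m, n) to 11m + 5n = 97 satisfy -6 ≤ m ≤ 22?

6

gcd(11, 5):
  11 = 2·5 + 1
  5 = 5·1
so gcd(11, 5) = 1.
Back-substitute for Bézout coefficients:
  1 = 11 - 2·5
  ... = 11·(1) + 5·(-2)
Scale by 97: particular solution (97, -194); reduce m mod 5: (2, 15).
General solution: m = 2 + 5t, n = 15 - 11t for integer t.
-6 ≤ 2 + 5t ≤ 22 gives t ∈ [-1, 4], which is 6 values.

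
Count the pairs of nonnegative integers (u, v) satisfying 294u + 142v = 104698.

gcd(294, 142) = 2.
By Bézout, 294*(-14) + 142*(29) = 2.
One solution: (47, 640).
General: u = 47 + 71t, v = 640 - 147t.
u ≥ 0 ⇒ t ≥ 0; v ≥ 0 ⇒ t ≤ 4. So t ∈ [0, 4]: 5 solutions.

5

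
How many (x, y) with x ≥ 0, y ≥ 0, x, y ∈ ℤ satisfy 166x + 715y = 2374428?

gcd(715, 166):
  715 = 4×166 + 51
  166 = 3×51 + 13
  51 = 3×13 + 12
  13 = 1×12 + 1
  12 = 12×1
so gcd(715, 166) = 1.
Back-substitute for Bézout coefficients:
  1 = 13 - 1×12
  ... = 166×(56) + 715×(-13)
Scale by 2374428: one solution is (132967968, -30867564). Reduce x mod 715: (133, 3290).
General: x = 133 + 715t, y = 3290 - 166t.
x ≥ 0 ⇒ t ≥ 0; y ≥ 0 ⇒ t ≤ 19. So t ∈ [0, 19]: 20 solutions.

20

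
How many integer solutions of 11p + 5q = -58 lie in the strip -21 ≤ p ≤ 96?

23

gcd(11, 5) = 1.
By Bézout, 11×(1) + 5×(-2) = 1.
Particular solution: (2, -16).
General solution: p = 2 + 5t, q = -16 - 11t for integer t.
-21 ≤ 2 + 5t ≤ 96 gives t ∈ [-4, 18], which is 23 values.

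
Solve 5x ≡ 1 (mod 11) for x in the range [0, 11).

gcd(11, 5):
  11 = 2*5 + 1
  5 = 5*1
so gcd(11, 5) = 1.
Back-substitute for Bézout coefficients:
  1 = 11 - 2*5
  ... = 5*(-2) + 11*(1)
So 5*-2 ≡ 1 (mod 11), and -2 mod 11 = 9.

9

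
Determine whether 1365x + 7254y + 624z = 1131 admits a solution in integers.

yes

gcd(7254, 1365) = 39.
gcd(39, 624) = 39.
39 divides 1131, so integer solutions exist.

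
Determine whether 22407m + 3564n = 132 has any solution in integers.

gcd(22407, 3564) = 33.
33 divides 132, so integer solutions exist.

yes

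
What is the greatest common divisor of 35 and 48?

1

gcd(48, 35) = 1  (48 = 1×35 + 13, 35 = 2×13 + 9, 13 = 1×9 + 4, 9 = 2×4 + 1, 4 = 4×1).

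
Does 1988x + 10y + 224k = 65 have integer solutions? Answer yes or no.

gcd(1988, 10):
  1988 = 198×10 + 8
  10 = 1×8 + 2
  8 = 4×2
so gcd(1988, 10) = 2.
gcd(2, 224) = 2.
2 does not divide 65 (remainder 1), so no integer solutions.

no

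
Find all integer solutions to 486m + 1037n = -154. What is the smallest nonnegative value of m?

260

gcd(1037, 486) = 1  (1037 = 2×486 + 65, 486 = 7×65 + 31, 65 = 2×31 + 3, 31 = 10×3 + 1, 3 = 3×1).
1 divides -154, so solutions exist.
Back-substituting, 486×(335) + 1037×(-157) = 1.
Scale by -154/1 = -154: (m₀, n₀) = (-51590, 24178).
General solution: m = -51590 + 1037t, n = 24178 - 486t for integer t.
m ≥ 0: smallest is -51590 mod 1037 = 260 (at t = 50), with n = -122.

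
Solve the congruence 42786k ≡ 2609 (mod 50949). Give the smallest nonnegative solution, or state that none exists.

gcd(50949, 42786) = 9.
9 does not divide 2609, so the congruence has no solution.

no solution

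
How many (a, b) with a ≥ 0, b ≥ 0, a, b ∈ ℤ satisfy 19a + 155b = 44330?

16

gcd(155, 19) = 1  (155 = 8·19 + 3, 19 = 6·3 + 1, 3 = 3·1).
Back-substituting, 19·(49) + 155·(-6) = 1.
Scale by 44330: one solution is (2172170, -265980). Reduce a mod 155: (0, 286).
General: a = 0 + 155t, b = 286 - 19t.
a ≥ 0 ⇒ t ≥ 0; b ≥ 0 ⇒ t ≤ 15. So t ∈ [0, 15]: 16 solutions.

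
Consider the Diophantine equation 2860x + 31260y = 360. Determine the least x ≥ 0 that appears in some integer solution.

gcd(31260, 2860) = 20.
20 divides 360, so solutions exist.
By Bézout, 2860*(470) + 31260*(-43) = 20.
Scale by 360/20 = 18: (x₀, y₀) = (8460, -774).
General solution: x = 8460 + 1563t, y = -774 - 143t for integer t.
x ≥ 0: smallest is 8460 mod 1563 = 645 (at t = -5), with y = -59.

645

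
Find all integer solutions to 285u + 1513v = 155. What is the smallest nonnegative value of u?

1487

gcd(1513, 285):
  1513 = 5*285 + 88
  285 = 3*88 + 21
  88 = 4*21 + 4
  21 = 5*4 + 1
  4 = 4*1
so gcd(1513, 285) = 1.
1 divides 155, so solutions exist.
Back-substitute for Bézout coefficients:
  1 = 21 - 5*4
  ... = 285*(361) + 1513*(-68)
Scale by 155/1 = 155: (u₀, v₀) = (55955, -10540).
General solution: u = 55955 + 1513t, v = -10540 - 285t for integer t.
u ≥ 0: smallest is 55955 mod 1513 = 1487 (at t = -36), with v = -280.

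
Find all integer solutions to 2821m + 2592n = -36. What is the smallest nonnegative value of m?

gcd(2821, 2592) = 1  (2821 = 1*2592 + 229, 2592 = 11*229 + 73, 229 = 3*73 + 10, 73 = 7*10 + 3, 10 = 3*3 + 1, 3 = 3*1).
1 divides -36, so solutions exist.
Back-substituting, 2821*(781) + 2592*(-850) = 1.
Scale by -36/1 = -36: (m₀, n₀) = (-28116, 30600).
General solution: m = -28116 + 2592t, n = 30600 - 2821t for integer t.
m ≥ 0: smallest is -28116 mod 2592 = 396 (at t = 11), with n = -431.

396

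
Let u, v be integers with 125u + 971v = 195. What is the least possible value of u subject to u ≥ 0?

623

gcd(971, 125):
  971 = 7*125 + 96
  125 = 1*96 + 29
  96 = 3*29 + 9
  29 = 3*9 + 2
  9 = 4*2 + 1
  2 = 2*1
so gcd(971, 125) = 1.
1 divides 195, so solutions exist.
Back-substitute for Bézout coefficients:
  1 = 9 - 4*2
  ... = 125*(-435) + 971*(56)
Scale by 195/1 = 195: (u₀, v₀) = (-84825, 10920).
General solution: u = -84825 + 971t, v = 10920 - 125t for integer t.
u ≥ 0: smallest is -84825 mod 971 = 623 (at t = 88), with v = -80.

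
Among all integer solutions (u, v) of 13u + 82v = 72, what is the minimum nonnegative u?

gcd(82, 13):
  82 = 6·13 + 4
  13 = 3·4 + 1
  4 = 4·1
so gcd(82, 13) = 1.
1 divides 72, so solutions exist.
Back-substitute for Bézout coefficients:
  1 = 13 - 3·4
  ... = 13·(19) + 82·(-3)
Scale by 72/1 = 72: (u₀, v₀) = (1368, -216).
General solution: u = 1368 + 82t, v = -216 - 13t for integer t.
u ≥ 0: smallest is 1368 mod 82 = 56 (at t = -16), with v = -8.

56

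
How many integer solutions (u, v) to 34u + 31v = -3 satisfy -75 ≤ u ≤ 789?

28

gcd(34, 31) = 1  (34 = 1×31 + 3, 31 = 10×3 + 1, 3 = 3×1).
Back-substituting, 34×(-10) + 31×(11) = 1.
Scale by -3: particular solution (30, -33); reduce u mod 31: (30, -33).
General solution: u = 30 + 31t, v = -33 - 34t for integer t.
-75 ≤ 30 + 31t ≤ 789 gives t ∈ [-3, 24], which is 28 values.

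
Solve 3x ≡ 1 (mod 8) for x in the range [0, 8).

gcd(8, 3) = 1.
By Bézout, 3*(3) + 8*(-1) = 1.
So 3*3 ≡ 1 (mod 8), and 3 mod 8 = 3.

3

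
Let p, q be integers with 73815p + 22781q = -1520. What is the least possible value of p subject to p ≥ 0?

gcd(73815, 22781):
  73815 = 3×22781 + 5472
  22781 = 4×5472 + 893
  5472 = 6×893 + 114
  893 = 7×114 + 95
  114 = 1×95 + 19
  95 = 5×19
so gcd(73815, 22781) = 19.
19 divides -1520, so solutions exist.
Back-substitute for Bézout coefficients:
  19 = 114 - 1×95
  ... = 73815×(204) + 22781×(-661)
Scale by -1520/19 = -80: (p₀, q₀) = (-16320, 52880).
General solution: p = -16320 + 1199t, q = 52880 - 3885t for integer t.
p ≥ 0: smallest is -16320 mod 1199 = 466 (at t = 14), with q = -1510.

466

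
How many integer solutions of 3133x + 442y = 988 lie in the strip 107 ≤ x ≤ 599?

15

gcd(3133, 442) = 13.
By Bézout, 3133×(-11) + 442×(78) = 13.
Particular solution: (14, -97).
General solution: x = 14 + 34t, y = -97 - 241t for integer t.
107 ≤ 14 + 34t ≤ 599 gives t ∈ [3, 17], which is 15 values.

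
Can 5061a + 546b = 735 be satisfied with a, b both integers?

gcd(5061, 546) = 21  (5061 = 9*546 + 147, 546 = 3*147 + 105, 147 = 1*105 + 42, 105 = 2*42 + 21, 42 = 2*21).
21 divides 735, so integer solutions exist.

yes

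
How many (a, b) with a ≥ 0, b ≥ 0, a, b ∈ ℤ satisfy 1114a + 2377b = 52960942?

gcd(2377, 1114) = 1  (2377 = 2×1114 + 149, 1114 = 7×149 + 71, 149 = 2×71 + 7, 71 = 10×7 + 1, 7 = 7×1).
Back-substituting, 1114×(335) + 2377×(-157) = 1.
Scale by 52960942: one solution is (17741915570, -8314867894). Reduce a mod 2377: (1832, 21422).
General: a = 1832 + 2377t, b = 21422 - 1114t.
a ≥ 0 ⇒ t ≥ 0; b ≥ 0 ⇒ t ≤ 19. So t ∈ [0, 19]: 20 solutions.

20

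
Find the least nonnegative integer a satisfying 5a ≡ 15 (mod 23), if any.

3

gcd(23, 5) = 1  (23 = 4×5 + 3, 5 = 1×3 + 2, 3 = 1×2 + 1, 2 = 2×1).
1 divides 15, so solutions exist.
Back-substituting, 5×(-9) + 23×(2) = 1.
So 5×(-9) ≡ 1 (mod 23); multiply by 15: a ≡ -135 (mod 23).
Smallest nonnegative: a = -135 mod 23 = 3.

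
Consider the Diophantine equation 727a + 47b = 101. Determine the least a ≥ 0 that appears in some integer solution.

gcd(727, 47):
  727 = 15·47 + 22
  47 = 2·22 + 3
  22 = 7·3 + 1
  3 = 3·1
so gcd(727, 47) = 1.
1 divides 101, so solutions exist.
Back-substitute for Bézout coefficients:
  1 = 22 - 7·3
  ... = 727·(15) + 47·(-232)
Scale by 101/1 = 101: (a₀, b₀) = (1515, -23432).
General solution: a = 1515 + 47t, b = -23432 - 727t for integer t.
a ≥ 0: smallest is 1515 mod 47 = 11 (at t = -32), with b = -168.

11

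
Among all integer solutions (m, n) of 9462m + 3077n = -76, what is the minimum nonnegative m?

gcd(9462, 3077) = 1  (9462 = 3·3077 + 231, 3077 = 13·231 + 74, 231 = 3·74 + 9, 74 = 8·9 + 2, 9 = 4·2 + 1, 2 = 2·1).
1 divides -76, so solutions exist.
Back-substituting, 9462·(1372) + 3077·(-4219) = 1.
Scale by -76/1 = -76: (m₀, n₀) = (-104272, 320644).
General solution: m = -104272 + 3077t, n = 320644 - 9462t for integer t.
m ≥ 0: smallest is -104272 mod 3077 = 346 (at t = 34), with n = -1064.

346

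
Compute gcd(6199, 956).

1

gcd(6199, 956):
  6199 = 6·956 + 463
  956 = 2·463 + 30
  463 = 15·30 + 13
  30 = 2·13 + 4
  13 = 3·4 + 1
  4 = 4·1
so gcd(6199, 956) = 1.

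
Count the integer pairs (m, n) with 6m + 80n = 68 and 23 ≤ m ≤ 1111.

gcd(80, 6) = 2  (80 = 13*6 + 2, 6 = 3*2).
Back-substituting, 6*(-13) + 80*(1) = 2.
Scale by 34: particular solution (-442, 34); reduce m mod 40: (38, -2).
General solution: m = 38 + 40t, n = -2 - 3t for integer t.
23 ≤ 38 + 40t ≤ 1111 gives t ∈ [0, 26], which is 27 values.

27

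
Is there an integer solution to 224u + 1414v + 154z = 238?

yes

gcd(1414, 224):
  1414 = 6*224 + 70
  224 = 3*70 + 14
  70 = 5*14
so gcd(1414, 224) = 14.
gcd(14, 154) = 14.
14 divides 238, so integer solutions exist.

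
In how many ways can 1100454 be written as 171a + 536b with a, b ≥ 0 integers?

12

gcd(536, 171):
  536 = 3·171 + 23
  171 = 7·23 + 10
  23 = 2·10 + 3
  10 = 3·3 + 1
  3 = 3·1
so gcd(536, 171) = 1.
Back-substitute for Bézout coefficients:
  1 = 10 - 3·3
  ... = 171·(163) + 536·(-52)
Scale by 1100454: one solution is (179374002, -57223608). Reduce a mod 536: (530, 1884).
General: a = 530 + 536t, b = 1884 - 171t.
a ≥ 0 ⇒ t ≥ 0; b ≥ 0 ⇒ t ≤ 11. So t ∈ [0, 11]: 12 solutions.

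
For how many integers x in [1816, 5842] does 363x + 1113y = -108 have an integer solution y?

gcd(1113, 363) = 3.
By Bézout, 363×(46) + 1113×(-15) = 3.
Particular solution: (199, -65).
General solution: x = 199 + 371t, y = -65 - 121t for integer t.
1816 ≤ 199 + 371t ≤ 5842 gives t ∈ [5, 15], which is 11 values.

11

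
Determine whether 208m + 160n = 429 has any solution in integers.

no

gcd(208, 160) = 16  (208 = 1·160 + 48, 160 = 3·48 + 16, 48 = 3·16).
16 does not divide 429 (remainder 13), so no integer solutions.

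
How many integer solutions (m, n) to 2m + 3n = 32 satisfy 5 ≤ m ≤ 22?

gcd(3, 2):
  3 = 1·2 + 1
  2 = 2·1
so gcd(3, 2) = 1.
Back-substitute for Bézout coefficients:
  1 = 3 - 1·2
  ... = 2·(-1) + 3·(1)
Scale by 32: particular solution (-32, 32); reduce m mod 3: (1, 10).
General solution: m = 1 + 3t, n = 10 - 2t for integer t.
5 ≤ 1 + 3t ≤ 22 gives t ∈ [2, 7], which is 6 values.

6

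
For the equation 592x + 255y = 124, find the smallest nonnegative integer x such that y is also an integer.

gcd(592, 255):
  592 = 2×255 + 82
  255 = 3×82 + 9
  82 = 9×9 + 1
  9 = 9×1
so gcd(592, 255) = 1.
1 divides 124, so solutions exist.
Back-substitute for Bézout coefficients:
  1 = 82 - 9×9
  ... = 592×(28) + 255×(-65)
Scale by 124/1 = 124: (x₀, y₀) = (3472, -8060).
General solution: x = 3472 + 255t, y = -8060 - 592t for integer t.
x ≥ 0: smallest is 3472 mod 255 = 157 (at t = -13), with y = -364.

157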